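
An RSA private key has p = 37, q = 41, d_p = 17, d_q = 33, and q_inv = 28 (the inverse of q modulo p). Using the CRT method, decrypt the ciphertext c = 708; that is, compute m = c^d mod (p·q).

1428

m₁ = c^(d_p) mod p: c ≡ 5 (mod 37), and 5^17 mod 37 = 22.
m₂ = c^(d_q) mod q: c ≡ 11 (mod 41), and 11^33 mod 41 = 34.
h = q_inv·(m₁ − m₂) mod p = 28·(22 − 34) mod 37 = 34.
m = m₂ + h·q = 34 + 34·41 = 1428.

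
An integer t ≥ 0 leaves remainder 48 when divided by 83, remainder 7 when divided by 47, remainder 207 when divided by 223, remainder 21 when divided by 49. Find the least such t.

The moduli are pairwise coprime; N = 83·47·223·49 = 42626227.
N/83 = 513569; 513569 ≡ 48 (mod 83); 48·64 ≡ 1, so inverse 64.
N/47 = 906941; 906941 ≡ 29 (mod 47); 29·13 ≡ 1, so inverse 13.
N/223 = 191149; 191149 ≡ 38 (mod 223); 38·135 ≡ 1, so inverse 135.
N/49 = 869923; 869923 ≡ 26 (mod 49); 26·17 ≡ 1, so inverse 17.
t ≡ 48·513569·64 + 7·906941·13 + 207·191149·135 + 21·869923·17 = 7312436915.
7312436915 mod 42626227 = 23352098.

23352098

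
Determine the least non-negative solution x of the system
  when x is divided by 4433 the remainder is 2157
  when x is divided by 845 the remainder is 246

gcd(4433, 845) = 13 and 13 | (246 − 2157), so the pair is consistent; merging gives x ≡ 15456 (mod 288145), where 288145 = lcm(4433, 845).
The solution is unique modulo lcm(4433, 845) = 288145.

15456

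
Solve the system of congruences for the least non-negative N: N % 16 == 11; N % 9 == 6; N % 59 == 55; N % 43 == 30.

The moduli are pairwise coprime; M = 16·9·59·43 = 365328.
M/16 = 22833; 22833 ≡ 1 (mod 16), inverse 1.
M/9 = 40592; 40592 ≡ 2 (mod 9); 2·5 ≡ 1, so inverse 5.
M/59 = 6192; 6192 ≡ 56 (mod 59); 56·39 ≡ 1, so inverse 39.
M/43 = 8496; 8496 ≡ 25 (mod 43); 25·31 ≡ 1, so inverse 31.
N ≡ 11·22833·1 + 6·40592·5 + 55·6192·39 + 30·8496·31 = 22652043.
22652043 mod 365328 = 1707.

1707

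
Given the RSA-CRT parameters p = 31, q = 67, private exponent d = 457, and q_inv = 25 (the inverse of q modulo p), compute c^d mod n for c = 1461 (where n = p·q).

16

d_p = d mod (p−1) = 457 mod 30 = 7; d_q = d mod (q−1) = 61.
m₁ = c^(d_p) mod p: c ≡ 4 (mod 31), and 4^7 mod 31 = 16.
m₂ = c^(d_q) mod q: c ≡ 54 (mod 67), and 54^61 mod 67 = 16.
h = q_inv·(m₁ − m₂) mod p = 25·(16 − 16) mod 31 = 0.
m = m₂ + h·q = 16 + 0·67 = 16.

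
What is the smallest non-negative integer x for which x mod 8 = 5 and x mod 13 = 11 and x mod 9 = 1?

37

Combine the congruences pairwise.
From x ≡ 5 (mod 8) write x = 5 + 8t. Substituting into x ≡ 11 (mod 13) gives 8t ≡ 6 (mod 13), and since 8⁻¹ ≡ 5 (mod 13), t ≡ 4. Hence x ≡ 5 + 8·4 = 37 (mod 104).
From x ≡ 37 (mod 104) write x = 37 + 104t. Substituting into x ≡ 1 (mod 9) gives 104t ≡ 0 (mod 9), and since 5⁻¹ ≡ 2 (mod 9), t ≡ 0. Hence x ≡ 37 + 104·0 = 37 (mod 936).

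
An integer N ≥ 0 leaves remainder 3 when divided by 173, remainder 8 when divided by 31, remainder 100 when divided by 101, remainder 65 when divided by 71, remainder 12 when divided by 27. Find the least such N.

From N ≡ 3 (mod 173) write N = 3 + 173t. Substituting into N ≡ 8 (mod 31) gives 173t ≡ 5 (mod 31), and since 18⁻¹ ≡ 19 (mod 31), t ≡ 2. Hence N ≡ 3 + 173·2 = 349 (mod 5363).
From N ≡ 349 (mod 5363) write N = 349 + 5363t. Substituting into N ≡ 100 (mod 101) gives 5363t ≡ 54 (mod 101), and since 10⁻¹ ≡ 91 (mod 101), t ≡ 66. Hence N ≡ 349 + 5363·66 = 354307 (mod 541663).
From N ≡ 354307 (mod 541663) write N = 354307 + 541663t. Substituting into N ≡ 65 (mod 71) gives 541663t ≡ 48 (mod 71), and since 4⁻¹ ≡ 18 (mod 71), t ≡ 12. Hence N ≡ 354307 + 541663·12 = 6854263 (mod 38458073).
From N ≡ 6854263 (mod 38458073) write N = 6854263 + 38458073t. Substituting into N ≡ 12 (mod 27) gives 38458073t ≡ 23 (mod 27), and since 2⁻¹ ≡ 14 (mod 27), t ≡ 25. Hence N ≡ 6854263 + 38458073·25 = 968306088 (mod 1038367971).

968306088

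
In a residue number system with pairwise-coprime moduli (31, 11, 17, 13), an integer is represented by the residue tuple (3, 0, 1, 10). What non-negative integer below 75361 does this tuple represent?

47278

From x ≡ 3 (mod 31) write x = 3 + 31t. Substituting into x ≡ 0 (mod 11) gives 31t ≡ 8 (mod 11), and since 9⁻¹ ≡ 5 (mod 11), t ≡ 7. Hence x ≡ 3 + 31·7 = 220 (mod 341).
From x ≡ 220 (mod 341) write x = 220 + 341t. Substituting into x ≡ 1 (mod 17) gives 341t ≡ 2 (mod 17), and since 1⁻¹ ≡ 1 (mod 17), t ≡ 2. Hence x ≡ 220 + 341·2 = 902 (mod 5797).
From x ≡ 902 (mod 5797) write x = 902 + 5797t. Substituting into x ≡ 10 (mod 13) gives 5797t ≡ 5 (mod 13), and since 12⁻¹ ≡ 12 (mod 13), t ≡ 8. Hence x ≡ 902 + 5797·8 = 47278 (mod 75361).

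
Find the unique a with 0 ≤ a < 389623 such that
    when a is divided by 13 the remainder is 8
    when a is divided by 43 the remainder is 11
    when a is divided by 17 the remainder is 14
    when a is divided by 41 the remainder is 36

From a ≡ 8 (mod 13) write a = 8 + 13t. Substituting into a ≡ 11 (mod 43) gives 13t ≡ 3 (mod 43), and since 13⁻¹ ≡ 10 (mod 43), t ≡ 30. Hence a ≡ 8 + 13·30 = 398 (mod 559).
From a ≡ 398 (mod 559) write a = 398 + 559t. Substituting into a ≡ 14 (mod 17) gives 559t ≡ 7 (mod 17), and since 15⁻¹ ≡ 8 (mod 17), t ≡ 5. Hence a ≡ 398 + 559·5 = 3193 (mod 9503).
From a ≡ 3193 (mod 9503) write a = 3193 + 9503t. Substituting into a ≡ 36 (mod 41) gives 9503t ≡ 0 (mod 41), and since 32⁻¹ ≡ 9 (mod 41), t ≡ 0. Hence a ≡ 3193 + 9503·0 = 3193 (mod 389623).

3193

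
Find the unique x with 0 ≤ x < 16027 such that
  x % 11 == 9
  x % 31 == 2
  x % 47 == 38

From x ≡ 9 (mod 11) write x = 9 + 11t. Substituting into x ≡ 2 (mod 31) gives 11t ≡ 24 (mod 31), and since 11⁻¹ ≡ 17 (mod 31), t ≡ 5. Hence x ≡ 9 + 11·5 = 64 (mod 341).
From x ≡ 64 (mod 341) write x = 64 + 341t. Substituting into x ≡ 38 (mod 47) gives 341t ≡ 21 (mod 47), and since 12⁻¹ ≡ 4 (mod 47), t ≡ 37. Hence x ≡ 64 + 341·37 = 12681 (mod 16027).

12681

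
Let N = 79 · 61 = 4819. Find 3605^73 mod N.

242

Mod 79: 3605 ≡ 50; 50^73 ≡ 5 (mod 79).
Mod 61: 3605 ≡ 6; by Fermat, exponent reduces to 73 mod 60 = 13; 6^13 ≡ 59 (mod 61).
Combine by CRT: x ≡ 5 (mod 79), x ≡ 59 (mod 61) ⇒ x ≡ 242 (mod 4819).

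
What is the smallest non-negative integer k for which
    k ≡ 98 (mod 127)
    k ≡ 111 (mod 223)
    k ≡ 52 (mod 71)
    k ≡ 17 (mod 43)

40561358

Combine the congruences pairwise.
From k ≡ 98 (mod 127) write k = 98 + 127t. Substituting into k ≡ 111 (mod 223) gives 127t ≡ 13 (mod 223), and since 127⁻¹ ≡ 72 (mod 223), t ≡ 44. Hence k ≡ 98 + 127·44 = 5686 (mod 28321).
From k ≡ 5686 (mod 28321) write k = 5686 + 28321t. Substituting into k ≡ 52 (mod 71) gives 28321t ≡ 46 (mod 71), and since 63⁻¹ ≡ 62 (mod 71), t ≡ 12. Hence k ≡ 5686 + 28321·12 = 345538 (mod 2010791).
From k ≡ 345538 (mod 2010791) write k = 345538 + 2010791t. Substituting into k ≡ 17 (mod 43) gives 2010791t ≡ 27 (mod 43), and since 25⁻¹ ≡ 31 (mod 43), t ≡ 20. Hence k ≡ 345538 + 2010791·20 = 40561358 (mod 86464013).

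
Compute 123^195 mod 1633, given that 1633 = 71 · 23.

832

Mod 71: 123 ≡ 52; by Fermat, exponent reduces to 195 mod 70 = 55; 52^55 ≡ 51 (mod 71).
Mod 23: 123 ≡ 8; by Fermat, exponent reduces to 195 mod 22 = 19; 8^19 ≡ 4 (mod 23).
Combine by CRT: x ≡ 51 (mod 71), x ≡ 4 (mod 23) ⇒ x ≡ 832 (mod 1633).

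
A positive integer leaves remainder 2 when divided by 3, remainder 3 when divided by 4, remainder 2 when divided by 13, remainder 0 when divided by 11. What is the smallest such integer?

275

The moduli are pairwise coprime; M = 3·4·13·11 = 1716.
M/3 = 572; 572 ≡ 2 (mod 3); 2·2 ≡ 1, so inverse 2.
M/4 = 429; 429 ≡ 1 (mod 4), inverse 1.
M/13 = 132; 132 ≡ 2 (mod 13); 2·7 ≡ 1, so inverse 7.
M/11 = 156; 156 ≡ 2 (mod 11); 2·6 ≡ 1, so inverse 6.
N ≡ 2·572·2 + 3·429·1 + 2·132·7 + 0·156·6 = 5423.
5423 mod 1716 = 275.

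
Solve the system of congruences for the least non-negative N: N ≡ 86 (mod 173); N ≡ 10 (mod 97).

16694

From N ≡ 86 (mod 173) write N = 86 + 173t. Substituting into N ≡ 10 (mod 97) gives 173t ≡ 21 (mod 97), and since 76⁻¹ ≡ 60 (mod 97), t ≡ 96. Hence N ≡ 86 + 173·96 = 16694 (mod 16781).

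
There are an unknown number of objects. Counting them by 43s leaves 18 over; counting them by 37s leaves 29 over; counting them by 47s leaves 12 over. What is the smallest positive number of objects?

5135

The moduli are pairwise coprime; M = 43·37·47 = 74777.
M/43 = 1739; 1739 ≡ 19 (mod 43); 19·34 ≡ 1, so inverse 34.
M/37 = 2021; 2021 ≡ 23 (mod 37); 23·29 ≡ 1, so inverse 29.
M/47 = 1591; 1591 ≡ 40 (mod 47); 40·20 ≡ 1, so inverse 20.
N ≡ 18·1739·34 + 29·2021·29 + 12·1591·20 = 3145769.
3145769 mod 74777 = 5135.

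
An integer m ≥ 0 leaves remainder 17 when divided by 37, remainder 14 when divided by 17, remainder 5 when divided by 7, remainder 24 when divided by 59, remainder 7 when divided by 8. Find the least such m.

The moduli are pairwise coprime; N = 37·17·7·59·8 = 2078216.
N/37 = 56168; 56168 ≡ 2 (mod 37); 2·19 ≡ 1, so inverse 19.
N/17 = 122248; 122248 ≡ 1 (mod 17), inverse 1.
N/7 = 296888; 296888 ≡ 4 (mod 7); 4·2 ≡ 1, so inverse 2.
N/59 = 35224; 35224 ≡ 1 (mod 59), inverse 1.
N/8 = 259777; 259777 ≡ 1 (mod 8), inverse 1.
m ≡ 17·56168·19 + 14·122248·1 + 5·296888·2 + 24·35224·1 + 7·259777·1 = 25486431.
25486431 mod 2078216 = 547839.

547839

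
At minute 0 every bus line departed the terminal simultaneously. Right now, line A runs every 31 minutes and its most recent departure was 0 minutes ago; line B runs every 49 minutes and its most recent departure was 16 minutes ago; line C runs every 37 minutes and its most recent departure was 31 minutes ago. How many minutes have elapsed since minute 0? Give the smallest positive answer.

41323

The moduli are pairwise coprime; N = 31·49·37 = 56203.
N/31 = 1813; 1813 ≡ 15 (mod 31); 15·29 ≡ 1, so inverse 29.
N/49 = 1147; 1147 ≡ 20 (mod 49); 20·27 ≡ 1, so inverse 27.
N/37 = 1519; 1519 ≡ 2 (mod 37); 2·19 ≡ 1, so inverse 19.
t ≡ 0·1813·29 + 16·1147·27 + 31·1519·19 = 1390195.
1390195 mod 56203 = 41323.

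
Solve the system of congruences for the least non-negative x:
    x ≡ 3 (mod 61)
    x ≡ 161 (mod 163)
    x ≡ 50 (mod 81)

The moduli are pairwise coprime; N = 61·163·81 = 805383.
N/61 = 13203; 13203 ≡ 27 (mod 61); 27·52 ≡ 1, so inverse 52.
N/163 = 4941; 4941 ≡ 51 (mod 163); 51·16 ≡ 1, so inverse 16.
N/81 = 9943; 9943 ≡ 61 (mod 81); 61·4 ≡ 1, so inverse 4.
x ≡ 3·13203·52 + 161·4941·16 + 50·9943·4 = 16776284.
16776284 mod 805383 = 668624.

668624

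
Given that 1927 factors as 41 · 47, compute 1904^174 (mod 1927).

836

Mod 41: 1904 ≡ 18; by Fermat, exponent reduces to 174 mod 40 = 14; 18^14 ≡ 16 (mod 41).
Mod 47: 1904 ≡ 24; by Fermat, exponent reduces to 174 mod 46 = 36; 24^36 ≡ 37 (mod 47).
Combine by CRT: x ≡ 16 (mod 41), x ≡ 37 (mod 47) ⇒ x ≡ 836 (mod 1927).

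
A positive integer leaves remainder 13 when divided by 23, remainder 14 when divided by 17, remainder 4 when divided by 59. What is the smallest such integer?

From x ≡ 13 (mod 23) write x = 13 + 23t. Substituting into x ≡ 14 (mod 17) gives 23t ≡ 1 (mod 17), and since 6⁻¹ ≡ 3 (mod 17), t ≡ 3. Hence x ≡ 13 + 23·3 = 82 (mod 391).
From x ≡ 82 (mod 391) write x = 82 + 391t. Substituting into x ≡ 4 (mod 59) gives 391t ≡ 40 (mod 59), and since 37⁻¹ ≡ 8 (mod 59), t ≡ 25. Hence x ≡ 82 + 391·25 = 9857 (mod 23069).

9857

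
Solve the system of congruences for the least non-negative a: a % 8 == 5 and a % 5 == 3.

From a ≡ 5 (mod 8) write a = 5 + 8t. Substituting into a ≡ 3 (mod 5) gives 8t ≡ 3 (mod 5), and since 3⁻¹ ≡ 2 (mod 5), t ≡ 1. Hence a ≡ 5 + 8·1 = 13 (mod 40).

13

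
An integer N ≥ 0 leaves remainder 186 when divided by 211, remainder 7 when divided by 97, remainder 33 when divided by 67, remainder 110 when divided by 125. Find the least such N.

29230860

The moduli are pairwise coprime; M = 211·97·67·125 = 171411125.
M/211 = 812375; 812375 ≡ 25 (mod 211); 25·76 ≡ 1, so inverse 76.
M/97 = 1767125; 1767125 ≡ 76 (mod 97); 76·60 ≡ 1, so inverse 60.
M/67 = 2558375; 2558375 ≡ 47 (mod 67); 47·10 ≡ 1, so inverse 10.
M/125 = 1371289; 1371289 ≡ 39 (mod 125); 39·109 ≡ 1, so inverse 109.
N ≡ 186·812375·76 + 7·1767125·60 + 33·2558375·10 + 110·1371289·109 = 29511944360.
29511944360 mod 171411125 = 29230860.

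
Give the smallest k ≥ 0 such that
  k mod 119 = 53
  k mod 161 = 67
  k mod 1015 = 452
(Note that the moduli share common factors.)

212587

gcd(119, 161) = 7 and 7 | (67 − 53), so the pair is consistent; merging gives k ≡ 1838 (mod 2737), where 2737 = lcm(119, 161).
gcd(2737, 1015) = 7 and 7 | (452 − 1838), so the pair is consistent; merging gives k ≡ 212587 (mod 396865), where 396865 = lcm(2737, 1015).
The solution is unique modulo lcm(119, 161, 1015) = 396865.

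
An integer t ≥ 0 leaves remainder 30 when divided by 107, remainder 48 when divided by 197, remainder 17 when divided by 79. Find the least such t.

1319554

The moduli are pairwise coprime; N = 107·197·79 = 1665241.
N/107 = 15563; 15563 ≡ 48 (mod 107); 48·29 ≡ 1, so inverse 29.
N/197 = 8453; 8453 ≡ 179 (mod 197); 179·186 ≡ 1, so inverse 186.
N/79 = 21079; 21079 ≡ 65 (mod 79); 65·62 ≡ 1, so inverse 62.
t ≡ 30·15563·29 + 48·8453·186 + 17·21079·62 = 111225460.
111225460 mod 1665241 = 1319554.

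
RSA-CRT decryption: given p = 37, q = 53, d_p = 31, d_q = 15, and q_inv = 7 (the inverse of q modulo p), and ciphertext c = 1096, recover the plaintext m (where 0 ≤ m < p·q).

236

m₁ = c^(d_p) mod p: c ≡ 23 (mod 37), and 23^31 mod 37 = 14.
m₂ = c^(d_q) mod q: c ≡ 36 (mod 53), and 36^15 mod 53 = 24.
h = q_inv·(m₁ − m₂) mod p = 7·(14 − 24) mod 37 = 4.
m = m₂ + h·q = 24 + 4·53 = 236.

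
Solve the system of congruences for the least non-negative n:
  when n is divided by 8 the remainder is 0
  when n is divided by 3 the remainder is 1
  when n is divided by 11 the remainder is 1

232

From n ≡ 0 (mod 8) write n = 0 + 8t. Substituting into n ≡ 1 (mod 3) gives 8t ≡ 1 (mod 3), and since 2⁻¹ ≡ 2 (mod 3), t ≡ 2. Hence n ≡ 0 + 8·2 = 16 (mod 24).
From n ≡ 16 (mod 24) write n = 16 + 24t. Substituting into n ≡ 1 (mod 11) gives 24t ≡ 7 (mod 11), and since 2⁻¹ ≡ 6 (mod 11), t ≡ 9. Hence n ≡ 16 + 24·9 = 232 (mod 264).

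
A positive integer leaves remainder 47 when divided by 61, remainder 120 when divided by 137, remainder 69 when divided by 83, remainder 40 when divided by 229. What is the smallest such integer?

132139223

The moduli are pairwise coprime; N = 61·137·83·229 = 158841499.
N/61 = 2603959; 2603959 ≡ 52 (mod 61); 52·27 ≡ 1, so inverse 27.
N/137 = 1159427; 1159427 ≡ 133 (mod 137); 133·34 ≡ 1, so inverse 34.
N/83 = 1913753; 1913753 ≡ 22 (mod 83); 22·34 ≡ 1, so inverse 34.
N/229 = 693631; 693631 ≡ 219 (mod 229); 219·206 ≡ 1, so inverse 206.
a ≡ 47·2603959·27 + 120·1159427·34 + 69·1913753·34 + 40·693631·206 = 18240070109.
18240070109 mod 158841499 = 132139223.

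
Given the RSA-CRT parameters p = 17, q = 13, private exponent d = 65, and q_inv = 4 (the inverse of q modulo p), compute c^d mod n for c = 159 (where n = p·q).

74

d_p = d mod (p−1) = 65 mod 16 = 1; d_q = d mod (q−1) = 5.
m₁ = c^(d_p) mod p: c ≡ 6 (mod 17), and 6^1 mod 17 = 6.
m₂ = c^(d_q) mod q: c ≡ 3 (mod 13), and 3^5 mod 13 = 9.
h = q_inv·(m₁ − m₂) mod p = 4·(6 − 9) mod 17 = 5.
m = m₂ + h·q = 9 + 5·13 = 74.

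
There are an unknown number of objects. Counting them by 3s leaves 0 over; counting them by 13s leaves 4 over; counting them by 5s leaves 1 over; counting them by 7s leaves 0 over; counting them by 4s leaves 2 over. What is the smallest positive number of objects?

966

Combine the congruences pairwise.
From N ≡ 0 (mod 3) write N = 0 + 3t. Substituting into N ≡ 4 (mod 13) gives 3t ≡ 4 (mod 13), and since 3⁻¹ ≡ 9 (mod 13), t ≡ 10. Hence N ≡ 0 + 3·10 = 30 (mod 39).
From N ≡ 30 (mod 39) write N = 30 + 39t. Substituting into N ≡ 1 (mod 5) gives 39t ≡ 1 (mod 5), and since 4⁻¹ ≡ 4 (mod 5), t ≡ 4. Hence N ≡ 30 + 39·4 = 186 (mod 195).
From N ≡ 186 (mod 195) write N = 186 + 195t. Substituting into N ≡ 0 (mod 7) gives 195t ≡ 3 (mod 7), and since 6⁻¹ ≡ 6 (mod 7), t ≡ 4. Hence N ≡ 186 + 195·4 = 966 (mod 1365).
From N ≡ 966 (mod 1365) write N = 966 + 1365t. Substituting into N ≡ 2 (mod 4) gives 1365t ≡ 0 (mod 4), and since 1⁻¹ ≡ 1 (mod 4), t ≡ 0. Hence N ≡ 966 + 1365·0 = 966 (mod 5460).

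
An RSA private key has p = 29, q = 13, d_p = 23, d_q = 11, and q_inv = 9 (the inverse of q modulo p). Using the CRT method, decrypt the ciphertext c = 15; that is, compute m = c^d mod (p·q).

m₁ = c^(d_p) mod p: c ≡ 15 (mod 29), and 15^23 mod 29 = 3.
m₂ = c^(d_q) mod q: c ≡ 2 (mod 13), and 2^11 mod 13 = 7.
h = q_inv·(m₁ − m₂) mod p = 9·(3 − 7) mod 29 = 22.
m = m₂ + h·q = 7 + 22·13 = 293.

293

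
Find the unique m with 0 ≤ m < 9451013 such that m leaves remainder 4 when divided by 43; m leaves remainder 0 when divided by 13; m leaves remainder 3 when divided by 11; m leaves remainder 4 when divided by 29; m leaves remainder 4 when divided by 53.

6278649

Combine the congruences pairwise.
From m ≡ 4 (mod 43) write m = 4 + 43t. Substituting into m ≡ 0 (mod 13) gives 43t ≡ 9 (mod 13), and since 4⁻¹ ≡ 10 (mod 13), t ≡ 12. Hence m ≡ 4 + 43·12 = 520 (mod 559).
From m ≡ 520 (mod 559) write m = 520 + 559t. Substituting into m ≡ 3 (mod 11) gives 559t ≡ 0 (mod 11), and since 9⁻¹ ≡ 5 (mod 11), t ≡ 0. Hence m ≡ 520 + 559·0 = 520 (mod 6149).
From m ≡ 520 (mod 6149) write m = 520 + 6149t. Substituting into m ≡ 4 (mod 29) gives 6149t ≡ 6 (mod 29), and since 1⁻¹ ≡ 1 (mod 29), t ≡ 6. Hence m ≡ 520 + 6149·6 = 37414 (mod 178321).
From m ≡ 37414 (mod 178321) write m = 37414 + 178321t. Substituting into m ≡ 4 (mod 53) gives 178321t ≡ 8 (mod 53), and since 29⁻¹ ≡ 11 (mod 53), t ≡ 35. Hence m ≡ 37414 + 178321·35 = 6278649 (mod 9451013).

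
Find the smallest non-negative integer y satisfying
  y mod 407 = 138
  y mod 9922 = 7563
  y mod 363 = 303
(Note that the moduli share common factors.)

394521

gcd(407, 9922) = 11 and 11 | (7563 − 138), so the pair is consistent; merging gives y ≡ 27407 (mod 367114), where 367114 = lcm(407, 9922).
gcd(367114, 363) = 121 and 121 | (303 − 27407), so the pair is consistent; merging gives y ≡ 394521 (mod 1101342), where 1101342 = lcm(367114, 363).
The solution is unique modulo lcm(407, 9922, 363) = 1101342.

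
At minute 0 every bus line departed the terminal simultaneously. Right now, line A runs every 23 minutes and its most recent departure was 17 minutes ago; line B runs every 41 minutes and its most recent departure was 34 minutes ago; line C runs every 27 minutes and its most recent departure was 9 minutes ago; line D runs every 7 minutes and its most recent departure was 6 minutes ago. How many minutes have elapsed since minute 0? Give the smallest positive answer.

The moduli are pairwise coprime; N = 23·41·27·7 = 178227.
N/23 = 7749; 7749 ≡ 21 (mod 23); 21·11 ≡ 1, so inverse 11.
N/41 = 4347; 4347 ≡ 1 (mod 41), inverse 1.
N/27 = 6601; 6601 ≡ 13 (mod 27); 13·25 ≡ 1, so inverse 25.
N/7 = 25461; 25461 ≡ 2 (mod 7); 2·4 ≡ 1, so inverse 4.
t ≡ 17·7749·11 + 34·4347·1 + 9·6601·25 + 6·25461·4 = 3693150.
3693150 mod 178227 = 128610.

128610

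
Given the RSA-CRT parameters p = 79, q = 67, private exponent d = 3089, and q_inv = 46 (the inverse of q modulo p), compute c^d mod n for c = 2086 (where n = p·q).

1029

d_p = d mod (p−1) = 3089 mod 78 = 47; d_q = d mod (q−1) = 53.
m₁ = c^(d_p) mod p: c ≡ 32 (mod 79), and 32^47 mod 79 = 2.
m₂ = c^(d_q) mod q: c ≡ 9 (mod 67), and 9^53 mod 67 = 24.
h = q_inv·(m₁ − m₂) mod p = 46·(2 − 24) mod 79 = 15.
m = m₂ + h·q = 24 + 15·67 = 1029.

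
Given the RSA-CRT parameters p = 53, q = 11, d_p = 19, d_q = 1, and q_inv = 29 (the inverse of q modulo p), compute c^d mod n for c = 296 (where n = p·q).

m₁ = c^(d_p) mod p: c ≡ 31 (mod 53), and 31^19 mod 53 = 8.
m₂ = c^(d_q) mod q: c ≡ 10 (mod 11), and 10^1 mod 11 = 10.
h = q_inv·(m₁ − m₂) mod p = 29·(8 − 10) mod 53 = 48.
m = m₂ + h·q = 10 + 48·11 = 538.

538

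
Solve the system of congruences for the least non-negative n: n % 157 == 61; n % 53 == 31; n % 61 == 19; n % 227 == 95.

The moduli are pairwise coprime; M = 157·53·61·227 = 115220887.
M/157 = 733891; 733891 ≡ 73 (mod 157); 73·114 ≡ 1, so inverse 114.
M/53 = 2173979; 2173979 ≡ 25 (mod 53); 25·17 ≡ 1, so inverse 17.
M/61 = 1888867; 1888867 ≡ 2 (mod 61); 2·31 ≡ 1, so inverse 31.
M/227 = 507581; 507581 ≡ 9 (mod 227); 9·101 ≡ 1, so inverse 101.
n ≡ 61·733891·114 + 31·2173979·17 + 19·1888867·31 + 95·507581·101 = 12231947305.
12231947305 mod 115220887 = 18533283.

18533283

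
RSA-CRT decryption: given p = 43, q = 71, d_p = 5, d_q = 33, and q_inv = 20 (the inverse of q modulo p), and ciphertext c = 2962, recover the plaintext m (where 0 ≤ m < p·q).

m₁ = c^(d_p) mod p: c ≡ 38 (mod 43), and 38^5 mod 43 = 14.
m₂ = c^(d_q) mod q: c ≡ 51 (mod 71), and 51^33 mod 71 = 41.
h = q_inv·(m₁ − m₂) mod p = 20·(14 − 41) mod 43 = 19.
m = m₂ + h·q = 41 + 19·71 = 1390.

1390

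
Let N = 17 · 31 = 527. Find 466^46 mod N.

Mod 17: 466 ≡ 7; by Fermat, exponent reduces to 46 mod 16 = 14; 7^14 ≡ 8 (mod 17).
Mod 31: 466 ≡ 1; by Fermat, exponent reduces to 46 mod 30 = 16; 1^16 ≡ 1 (mod 31).
Combine by CRT: x ≡ 8 (mod 17), x ≡ 1 (mod 31) ⇒ x ≡ 280 (mod 527).

280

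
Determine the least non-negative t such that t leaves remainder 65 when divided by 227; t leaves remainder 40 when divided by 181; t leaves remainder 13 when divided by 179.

From t ≡ 65 (mod 227) write t = 65 + 227s. Substituting into t ≡ 40 (mod 181) gives 227s ≡ 156 (mod 181), and since 46⁻¹ ≡ 122 (mod 181), s ≡ 27. Hence t ≡ 65 + 227·27 = 6194 (mod 41087).
From t ≡ 6194 (mod 41087) write t = 6194 + 41087s. Substituting into t ≡ 13 (mod 179) gives 41087s ≡ 84 (mod 179), and since 96⁻¹ ≡ 69 (mod 179), s ≡ 68. Hence t ≡ 6194 + 41087·68 = 2800110 (mod 7354573).

2800110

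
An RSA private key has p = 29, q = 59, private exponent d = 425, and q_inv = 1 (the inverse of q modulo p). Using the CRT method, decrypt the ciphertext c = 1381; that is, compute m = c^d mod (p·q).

1059

d_p = d mod (p−1) = 425 mod 28 = 5; d_q = d mod (q−1) = 19.
m₁ = c^(d_p) mod p: c ≡ 18 (mod 29), and 18^5 mod 29 = 15.
m₂ = c^(d_q) mod q: c ≡ 24 (mod 59), and 24^19 mod 59 = 56.
h = q_inv·(m₁ − m₂) mod p = 1·(15 − 56) mod 29 = 17.
m = m₂ + h·q = 56 + 17·59 = 1059.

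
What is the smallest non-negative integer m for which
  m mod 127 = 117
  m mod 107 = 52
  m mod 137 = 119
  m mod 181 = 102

185866649

The moduli are pairwise coprime; N = 127·107·137·181 = 336966433.
N/127 = 2653279; 2653279 ≡ 122 (mod 127); 122·76 ≡ 1, so inverse 76.
N/107 = 3149219; 3149219 ≡ 102 (mod 107); 102·64 ≡ 1, so inverse 64.
N/137 = 2459609; 2459609 ≡ 48 (mod 137); 48·20 ≡ 1, so inverse 20.
N/181 = 1861693; 1861693 ≡ 108 (mod 181); 108·119 ≡ 1, so inverse 119.
m ≡ 117·2653279·76 + 52·3149219·64 + 119·2459609·20 + 102·1861693·119 = 62524656754.
62524656754 mod 336966433 = 185866649.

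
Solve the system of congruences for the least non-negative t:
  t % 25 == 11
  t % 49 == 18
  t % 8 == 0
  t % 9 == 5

The moduli are pairwise coprime; N = 25·49·8·9 = 88200.
N/25 = 3528; 3528 ≡ 3 (mod 25); 3·17 ≡ 1, so inverse 17.
N/49 = 1800; 1800 ≡ 36 (mod 49); 36·15 ≡ 1, so inverse 15.
N/8 = 11025; 11025 ≡ 1 (mod 8), inverse 1.
N/9 = 9800; 9800 ≡ 8 (mod 9); 8·8 ≡ 1, so inverse 8.
t ≡ 11·3528·17 + 18·1800·15 + 0·11025·1 + 5·9800·8 = 1537736.
1537736 mod 88200 = 38336.

38336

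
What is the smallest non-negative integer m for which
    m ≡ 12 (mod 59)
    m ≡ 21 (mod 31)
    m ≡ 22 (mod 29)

38244

The moduli are pairwise coprime; N = 59·31·29 = 53041.
N/59 = 899; 899 ≡ 14 (mod 59); 14·38 ≡ 1, so inverse 38.
N/31 = 1711; 1711 ≡ 6 (mod 31); 6·26 ≡ 1, so inverse 26.
N/29 = 1829; 1829 ≡ 2 (mod 29); 2·15 ≡ 1, so inverse 15.
m ≡ 12·899·38 + 21·1711·26 + 22·1829·15 = 1947720.
1947720 mod 53041 = 38244.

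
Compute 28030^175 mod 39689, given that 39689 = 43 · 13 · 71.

11217

Mod 43: 28030 ≡ 37; by Fermat, exponent reduces to 175 mod 42 = 7; 37^7 ≡ 37 (mod 43).
Mod 13: 28030 ≡ 2; by Fermat, exponent reduces to 175 mod 12 = 7; 2^7 ≡ 11 (mod 13).
Mod 71: 28030 ≡ 56; by Fermat, exponent reduces to 175 mod 70 = 35; 56^35 ≡ 70 (mod 71).
Combine by CRT: x ≡ 37 (mod 43), x ≡ 11 (mod 13), x ≡ 70 (mod 71) ⇒ x ≡ 11217 (mod 39689).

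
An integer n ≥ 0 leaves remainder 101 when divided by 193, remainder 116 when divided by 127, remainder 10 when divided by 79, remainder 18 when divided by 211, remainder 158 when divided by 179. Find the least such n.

Combine the congruences pairwise.
From n ≡ 101 (mod 193) write n = 101 + 193t. Substituting into n ≡ 116 (mod 127) gives 193t ≡ 15 (mod 127), and since 66⁻¹ ≡ 102 (mod 127), t ≡ 6. Hence n ≡ 101 + 193·6 = 1259 (mod 24511).
From n ≡ 1259 (mod 24511) write n = 1259 + 24511t. Substituting into n ≡ 10 (mod 79) gives 24511t ≡ 15 (mod 79), and since 21⁻¹ ≡ 64 (mod 79), t ≡ 12. Hence n ≡ 1259 + 24511·12 = 295391 (mod 1936369).
From n ≡ 295391 (mod 1936369) write n = 295391 + 1936369t. Substituting into n ≡ 18 (mod 211) gives 1936369t ≡ 27 (mod 211), and since 22⁻¹ ≡ 48 (mod 211), t ≡ 30. Hence n ≡ 295391 + 1936369·30 = 58386461 (mod 408573859).
From n ≡ 58386461 (mod 408573859) write n = 58386461 + 408573859t. Substituting into n ≡ 158 (mod 179) gives 408573859t ≡ 96 (mod 179), and since 94⁻¹ ≡ 40 (mod 179), t ≡ 81. Hence n ≡ 58386461 + 408573859·81 = 33152869040 (mod 73134720761).

33152869040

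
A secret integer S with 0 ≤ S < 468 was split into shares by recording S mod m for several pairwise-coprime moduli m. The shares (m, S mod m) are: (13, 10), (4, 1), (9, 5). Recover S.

257

The moduli are pairwise coprime; N = 13·4·9 = 468.
N/13 = 36; 36 ≡ 10 (mod 13); 10·4 ≡ 1, so inverse 4.
N/4 = 117; 117 ≡ 1 (mod 4), inverse 1.
N/9 = 52; 52 ≡ 7 (mod 9); 7·4 ≡ 1, so inverse 4.
S ≡ 10·36·4 + 1·117·1 + 5·52·4 = 2597.
2597 mod 468 = 257.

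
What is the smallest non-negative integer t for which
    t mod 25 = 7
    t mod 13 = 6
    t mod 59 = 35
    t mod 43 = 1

21157

From t ≡ 7 (mod 25) write t = 7 + 25s. Substituting into t ≡ 6 (mod 13) gives 25s ≡ 12 (mod 13), and since 12⁻¹ ≡ 12 (mod 13), s ≡ 1. Hence t ≡ 7 + 25·1 = 32 (mod 325).
From t ≡ 32 (mod 325) write t = 32 + 325s. Substituting into t ≡ 35 (mod 59) gives 325s ≡ 3 (mod 59), and since 30⁻¹ ≡ 2 (mod 59), s ≡ 6. Hence t ≡ 32 + 325·6 = 1982 (mod 19175).
From t ≡ 1982 (mod 19175) write t = 1982 + 19175s. Substituting into t ≡ 1 (mod 43) gives 19175s ≡ 40 (mod 43), and since 40⁻¹ ≡ 14 (mod 43), s ≡ 1. Hence t ≡ 1982 + 19175·1 = 21157 (mod 824525).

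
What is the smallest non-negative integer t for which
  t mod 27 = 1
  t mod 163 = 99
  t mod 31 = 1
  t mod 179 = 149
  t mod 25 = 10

217437535

The moduli are pairwise coprime; N = 27·163·31·179·25 = 610528725.
N/27 = 22612175; 22612175 ≡ 26 (mod 27); 26·26 ≡ 1, so inverse 26.
N/163 = 3745575; 3745575 ≡ 161 (mod 163); 161·81 ≡ 1, so inverse 81.
N/31 = 19694475; 19694475 ≡ 20 (mod 31); 20·14 ≡ 1, so inverse 14.
N/179 = 3410775; 3410775 ≡ 109 (mod 179); 109·23 ≡ 1, so inverse 23.
N/25 = 24421149; 24421149 ≡ 24 (mod 25); 24·24 ≡ 1, so inverse 24.
t ≡ 1·22612175·26 + 99·3745575·81 + 1·19694475·14 + 149·3410775·23 + 10·24421149·24 = 48449206810.
48449206810 mod 610528725 = 217437535.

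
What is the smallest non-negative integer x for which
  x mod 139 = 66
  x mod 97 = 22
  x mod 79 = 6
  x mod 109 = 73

The moduli are pairwise coprime; N = 139·97·79·109 = 116102113.
N/139 = 835267; 835267 ≡ 16 (mod 139); 16·113 ≡ 1, so inverse 113.
N/97 = 1196929; 1196929 ≡ 46 (mod 97); 46·19 ≡ 1, so inverse 19.
N/79 = 1469647; 1469647 ≡ 10 (mod 79); 10·8 ≡ 1, so inverse 8.
N/109 = 1065157; 1065157 ≡ 9 (mod 109); 9·97 ≡ 1, so inverse 97.
x ≡ 66·835267·113 + 22·1196929·19 + 6·1469647·8 + 73·1065157·97 = 14342657381.
14342657381 mod 116102113 = 62097482.

62097482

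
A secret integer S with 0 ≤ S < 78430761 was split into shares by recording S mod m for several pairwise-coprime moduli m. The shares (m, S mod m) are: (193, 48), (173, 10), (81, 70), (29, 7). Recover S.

From S ≡ 48 (mod 193) write S = 48 + 193t. Substituting into S ≡ 10 (mod 173) gives 193t ≡ 135 (mod 173), and since 20⁻¹ ≡ 26 (mod 173), t ≡ 50. Hence S ≡ 48 + 193·50 = 9698 (mod 33389).
From S ≡ 9698 (mod 33389) write S = 9698 + 33389t. Substituting into S ≡ 70 (mod 81) gives 33389t ≡ 11 (mod 81), and since 17⁻¹ ≡ 62 (mod 81), t ≡ 34. Hence S ≡ 9698 + 33389·34 = 1144924 (mod 2704509).
From S ≡ 1144924 (mod 2704509) write S = 1144924 + 2704509t. Substituting into S ≡ 7 (mod 29) gives 2704509t ≡ 3 (mod 29), and since 27⁻¹ ≡ 14 (mod 29), t ≡ 13. Hence S ≡ 1144924 + 2704509·13 = 36303541 (mod 78430761).

36303541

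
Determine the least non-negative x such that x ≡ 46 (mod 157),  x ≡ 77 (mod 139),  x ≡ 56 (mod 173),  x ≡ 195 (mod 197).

269033048

The moduli are pairwise coprime; N = 157·139·173·197 = 743749663.
N/157 = 4737259; 4737259 ≡ 98 (mod 157); 98·149 ≡ 1, so inverse 149.
N/139 = 5350717; 5350717 ≡ 51 (mod 139); 51·30 ≡ 1, so inverse 30.
N/173 = 4299131; 4299131 ≡ 81 (mod 173); 81·47 ≡ 1, so inverse 47.
N/197 = 3775379; 3775379 ≡ 71 (mod 197); 71·111 ≡ 1, so inverse 111.
x ≡ 46·4737259·149 + 77·5350717·30 + 56·4299131·47 + 195·3775379·111 = 137862720703.
137862720703 mod 743749663 = 269033048.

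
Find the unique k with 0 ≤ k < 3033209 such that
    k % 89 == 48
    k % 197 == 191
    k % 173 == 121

2814139

From k ≡ 48 (mod 89) write k = 48 + 89t. Substituting into k ≡ 191 (mod 197) gives 89t ≡ 143 (mod 197), and since 89⁻¹ ≡ 31 (mod 197), t ≡ 99. Hence k ≡ 48 + 89·99 = 8859 (mod 17533).
From k ≡ 8859 (mod 17533) write k = 8859 + 17533t. Substituting into k ≡ 121 (mod 173) gives 17533t ≡ 85 (mod 173), and since 60⁻¹ ≡ 124 (mod 173), t ≡ 160. Hence k ≡ 8859 + 17533·160 = 2814139 (mod 3033209).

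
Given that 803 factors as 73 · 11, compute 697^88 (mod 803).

251

Mod 73: 697 ≡ 40; by Fermat, exponent reduces to 88 mod 72 = 16; 40^16 ≡ 32 (mod 73).
Mod 11: 697 ≡ 4; by Fermat, exponent reduces to 88 mod 10 = 8; 4^8 ≡ 9 (mod 11).
Combine by CRT: x ≡ 32 (mod 73), x ≡ 9 (mod 11) ⇒ x ≡ 251 (mod 803).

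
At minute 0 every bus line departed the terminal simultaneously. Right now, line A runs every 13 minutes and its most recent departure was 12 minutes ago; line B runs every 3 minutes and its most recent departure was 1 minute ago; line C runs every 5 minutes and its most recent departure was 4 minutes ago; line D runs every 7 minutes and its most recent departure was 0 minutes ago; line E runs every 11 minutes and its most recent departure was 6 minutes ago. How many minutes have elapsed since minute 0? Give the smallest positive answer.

259

The moduli are pairwise coprime; N = 13·3·5·7·11 = 15015.
N/13 = 1155; 1155 ≡ 11 (mod 13); 11·6 ≡ 1, so inverse 6.
N/3 = 5005; 5005 ≡ 1 (mod 3), inverse 1.
N/5 = 3003; 3003 ≡ 3 (mod 5); 3·2 ≡ 1, so inverse 2.
N/7 = 2145; 2145 ≡ 3 (mod 7); 3·5 ≡ 1, so inverse 5.
N/11 = 1365; 1365 ≡ 1 (mod 11), inverse 1.
t ≡ 12·1155·6 + 1·5005·1 + 4·3003·2 + 0·2145·5 + 6·1365·1 = 120379.
120379 mod 15015 = 259.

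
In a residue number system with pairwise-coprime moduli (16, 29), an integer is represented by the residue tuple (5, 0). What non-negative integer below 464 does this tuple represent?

261

From x ≡ 5 (mod 16) write x = 5 + 16t. Substituting into x ≡ 0 (mod 29) gives 16t ≡ 24 (mod 29), and since 16⁻¹ ≡ 20 (mod 29), t ≡ 16. Hence x ≡ 5 + 16·16 = 261 (mod 464).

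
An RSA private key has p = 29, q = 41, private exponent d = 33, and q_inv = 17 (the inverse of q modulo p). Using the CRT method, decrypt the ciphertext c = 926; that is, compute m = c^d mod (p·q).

d_p = d mod (p−1) = 33 mod 28 = 5; d_q = d mod (q−1) = 33.
m₁ = c^(d_p) mod p: c ≡ 27 (mod 29), and 27^5 mod 29 = 26.
m₂ = c^(d_q) mod q: c ≡ 24 (mod 41), and 24^33 mod 41 = 22.
h = q_inv·(m₁ − m₂) mod p = 17·(26 − 22) mod 29 = 10.
m = m₂ + h·q = 22 + 10·41 = 432.

432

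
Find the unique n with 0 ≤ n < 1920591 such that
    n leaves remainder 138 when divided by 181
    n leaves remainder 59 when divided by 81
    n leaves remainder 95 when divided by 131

From n ≡ 138 (mod 181) write n = 138 + 181t. Substituting into n ≡ 59 (mod 81) gives 181t ≡ 2 (mod 81), and since 19⁻¹ ≡ 64 (mod 81), t ≡ 47. Hence n ≡ 138 + 181·47 = 8645 (mod 14661).
From n ≡ 8645 (mod 14661) write n = 8645 + 14661t. Substituting into n ≡ 95 (mod 131) gives 14661t ≡ 96 (mod 131), and since 120⁻¹ ≡ 119 (mod 131), t ≡ 27. Hence n ≡ 8645 + 14661·27 = 404492 (mod 1920591).

404492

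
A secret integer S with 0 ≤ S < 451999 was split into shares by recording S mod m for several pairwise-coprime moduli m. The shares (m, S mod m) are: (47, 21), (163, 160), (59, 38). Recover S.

303829

The moduli are pairwise coprime; N = 47·163·59 = 451999.
N/47 = 9617; 9617 ≡ 29 (mod 47); 29·13 ≡ 1, so inverse 13.
N/163 = 2773; 2773 ≡ 2 (mod 163); 2·82 ≡ 1, so inverse 82.
N/59 = 7661; 7661 ≡ 50 (mod 59); 50·13 ≡ 1, so inverse 13.
S ≡ 21·9617·13 + 160·2773·82 + 38·7661·13 = 42791735.
42791735 mod 451999 = 303829.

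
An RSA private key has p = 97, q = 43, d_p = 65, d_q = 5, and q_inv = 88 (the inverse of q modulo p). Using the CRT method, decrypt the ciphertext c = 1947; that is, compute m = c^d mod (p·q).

m₁ = c^(d_p) mod p: c ≡ 7 (mod 97), and 7^65 mod 97 = 39.
m₂ = c^(d_q) mod q: c ≡ 12 (mod 43), and 12^5 mod 43 = 34.
h = q_inv·(m₁ − m₂) mod p = 88·(39 − 34) mod 97 = 52.
m = m₂ + h·q = 34 + 52·43 = 2270.

2270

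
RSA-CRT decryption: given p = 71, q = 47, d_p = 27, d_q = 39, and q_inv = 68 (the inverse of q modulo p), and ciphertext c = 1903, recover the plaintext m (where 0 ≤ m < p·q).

906

m₁ = c^(d_p) mod p: c ≡ 57 (mod 71), and 57^27 mod 71 = 54.
m₂ = c^(d_q) mod q: c ≡ 23 (mod 47), and 23^39 mod 47 = 13.
h = q_inv·(m₁ − m₂) mod p = 68·(54 − 13) mod 71 = 19.
m = m₂ + h·q = 13 + 19·47 = 906.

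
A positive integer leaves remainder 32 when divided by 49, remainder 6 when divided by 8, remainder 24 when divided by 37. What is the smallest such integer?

The moduli are pairwise coprime; N = 49·8·37 = 14504.
N/49 = 296; 296 ≡ 2 (mod 49); 2·25 ≡ 1, so inverse 25.
N/8 = 1813; 1813 ≡ 5 (mod 8); 5·5 ≡ 1, so inverse 5.
N/37 = 392; 392 ≡ 22 (mod 37); 22·32 ≡ 1, so inverse 32.
x ≡ 32·296·25 + 6·1813·5 + 24·392·32 = 592246.
592246 mod 14504 = 12086.

12086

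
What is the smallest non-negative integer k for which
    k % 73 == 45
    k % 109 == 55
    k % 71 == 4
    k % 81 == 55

38370889

From k ≡ 45 (mod 73) write k = 45 + 73t. Substituting into k ≡ 55 (mod 109) gives 73t ≡ 10 (mod 109), and since 73⁻¹ ≡ 3 (mod 109), t ≡ 30. Hence k ≡ 45 + 73·30 = 2235 (mod 7957).
From k ≡ 2235 (mod 7957) write k = 2235 + 7957t. Substituting into k ≡ 4 (mod 71) gives 7957t ≡ 41 (mod 71), and since 5⁻¹ ≡ 57 (mod 71), t ≡ 65. Hence k ≡ 2235 + 7957·65 = 519440 (mod 564947).
From k ≡ 519440 (mod 564947) write k = 519440 + 564947t. Substituting into k ≡ 55 (mod 81) gives 564947t ≡ 68 (mod 81), and since 53⁻¹ ≡ 26 (mod 81), t ≡ 67. Hence k ≡ 519440 + 564947·67 = 38370889 (mod 45760707).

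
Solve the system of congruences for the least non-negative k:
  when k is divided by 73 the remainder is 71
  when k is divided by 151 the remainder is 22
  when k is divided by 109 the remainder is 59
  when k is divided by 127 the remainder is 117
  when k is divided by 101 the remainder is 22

7415905529

The moduli are pairwise coprime; N = 73·151·109·127·101 = 15411730289.
N/73 = 211119593; 211119593 ≡ 16 (mod 73); 16·32 ≡ 1, so inverse 32.
N/151 = 102064439; 102064439 ≡ 66 (mod 151); 66·135 ≡ 1, so inverse 135.
N/109 = 141392021; 141392021 ≡ 55 (mod 109); 55·2 ≡ 1, so inverse 2.
N/127 = 121352207; 121352207 ≡ 24 (mod 127); 24·90 ≡ 1, so inverse 90.
N/101 = 152591389; 152591389 ≡ 84 (mod 101); 84·95 ≡ 1, so inverse 95.
k ≡ 71·211119593·32 + 22·102064439·135 + 59·141392021·2 + 117·121352207·90 + 22·152591389·95 = 2396234100324.
2396234100324 mod 15411730289 = 7415905529.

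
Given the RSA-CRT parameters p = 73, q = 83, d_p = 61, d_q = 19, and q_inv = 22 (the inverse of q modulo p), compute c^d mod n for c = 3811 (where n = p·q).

4917

m₁ = c^(d_p) mod p: c ≡ 15 (mod 73), and 15^61 mod 73 = 26.
m₂ = c^(d_q) mod q: c ≡ 76 (mod 83), and 76^19 mod 83 = 20.
h = q_inv·(m₁ − m₂) mod p = 22·(26 − 20) mod 73 = 59.
m = m₂ + h·q = 20 + 59·83 = 4917.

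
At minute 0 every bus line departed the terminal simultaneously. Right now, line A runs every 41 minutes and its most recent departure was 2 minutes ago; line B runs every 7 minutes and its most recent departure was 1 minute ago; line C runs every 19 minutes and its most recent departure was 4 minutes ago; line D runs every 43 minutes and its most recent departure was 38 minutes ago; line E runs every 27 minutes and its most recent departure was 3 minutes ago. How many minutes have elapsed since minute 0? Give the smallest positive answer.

The moduli are pairwise coprime; N = 41·7·19·43·27 = 6330933.
N/41 = 154413; 154413 ≡ 7 (mod 41); 7·6 ≡ 1, so inverse 6.
N/7 = 904419; 904419 ≡ 5 (mod 7); 5·3 ≡ 1, so inverse 3.
N/19 = 333207; 333207 ≡ 4 (mod 19); 4·5 ≡ 1, so inverse 5.
N/43 = 147231; 147231 ≡ 42 (mod 43); 42·42 ≡ 1, so inverse 42.
N/27 = 234479; 234479 ≡ 11 (mod 27); 11·5 ≡ 1, so inverse 5.
t ≡ 2·154413·6 + 1·904419·3 + 4·333207·5 + 38·147231·42 + 3·234479·5 = 249728214.
249728214 mod 6330933 = 2821827.

2821827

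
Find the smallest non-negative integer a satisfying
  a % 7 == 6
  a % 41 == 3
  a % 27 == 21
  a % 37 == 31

98895

Combine the congruences pairwise.
From a ≡ 6 (mod 7) write a = 6 + 7t. Substituting into a ≡ 3 (mod 41) gives 7t ≡ 38 (mod 41), and since 7⁻¹ ≡ 6 (mod 41), t ≡ 23. Hence a ≡ 6 + 7·23 = 167 (mod 287).
From a ≡ 167 (mod 287) write a = 167 + 287t. Substituting into a ≡ 21 (mod 27) gives 287t ≡ 16 (mod 27), and since 17⁻¹ ≡ 8 (mod 27), t ≡ 20. Hence a ≡ 167 + 287·20 = 5907 (mod 7749).
From a ≡ 5907 (mod 7749) write a = 5907 + 7749t. Substituting into a ≡ 31 (mod 37) gives 7749t ≡ 7 (mod 37), and since 16⁻¹ ≡ 7 (mod 37), t ≡ 12. Hence a ≡ 5907 + 7749·12 = 98895 (mod 286713).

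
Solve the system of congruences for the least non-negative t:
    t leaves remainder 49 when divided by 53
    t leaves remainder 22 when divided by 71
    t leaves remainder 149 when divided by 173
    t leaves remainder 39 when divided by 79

29278150

The moduli are pairwise coprime; N = 53·71·173·79 = 51428921.
N/53 = 970357; 970357 ≡ 33 (mod 53); 33·45 ≡ 1, so inverse 45.
N/71 = 724351; 724351 ≡ 9 (mod 71); 9·8 ≡ 1, so inverse 8.
N/173 = 297277; 297277 ≡ 63 (mod 173); 63·11 ≡ 1, so inverse 11.
N/79 = 650999; 650999 ≡ 39 (mod 79); 39·77 ≡ 1, so inverse 77.
t ≡ 49·970357·45 + 22·724351·8 + 149·297277·11 + 39·650999·77 = 4709309961.
4709309961 mod 51428921 = 29278150.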